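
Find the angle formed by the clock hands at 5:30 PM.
Hour hand position: 5 x 30 + 30 x 0.5 = 165 degrees
Minute hand position: 30 x 6 = 180 degrees
Difference: |165 - 180| = 15 degrees
The angle between the hands is 15 degrees

Final answer: 15 degrees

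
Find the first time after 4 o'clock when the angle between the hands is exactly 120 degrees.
At t minutes past 4:00, the hour hand is at 30 x 4 + 0.5t degrees and the minute hand is at 6t degrees.
The smaller angle between them is 120 degrees when |30H - 5.5t| = 120 or |30H - 5.5t| = 240.
With H = 4, solve 30 x 4 - 5.5t = +/- target for each target:
  t = (30 x 4 - 120) / 5.5 = 0 (outside (0, 60))
  t = (30 x 4 + 120) / 5.5 = 43.64
  t = (30 x 4 - 240) / 5.5 = -21.82 (outside (0, 60))
  t = (30 x 4 + 240) / 5.5 = 65.45 (outside (0, 60))
Valid solutions in (0, 60): {43.64} minutes.
The first occurrence is t = 43.64 minutes.
The hands form a 120-degree angle at 43.64 minutes past 4:00.

Final answer: 43.64 minutes past 4:00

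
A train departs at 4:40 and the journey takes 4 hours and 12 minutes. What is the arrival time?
Starting time: 4:40
Adding 12 minutes to 40 minutes: 40 + 12 = 52 minutes
Adding 4 hours: 4 + 4 = 8
Final time: 8:52

Final answer: 8:52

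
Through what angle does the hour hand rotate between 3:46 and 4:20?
The hour hand moves 0.5 degrees per minute.
Time elapsed: 4:20 - 3:46 = 34 minutes
Angular displacement: 34 x 0.5 = 17 degrees

Final answer: 17 degrees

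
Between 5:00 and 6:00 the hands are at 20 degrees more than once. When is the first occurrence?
At t minutes past 5:00, the hour hand is at 30 x 5 + 0.5t degrees and the minute hand is at 6t degrees.
The smaller angle between them is 20 degrees when |30H - 5.5t| = 20 or |30H - 5.5t| = 340.
With H = 5, solve 30 x 5 - 5.5t = +/- target for each target:
  t = (30 x 5 - 20) / 5.5 = 23.64
  t = (30 x 5 + 20) / 5.5 = 30.91
  t = (30 x 5 - 340) / 5.5 = -34.55 (outside (0, 60))
  t = (30 x 5 + 340) / 5.5 = 89.09 (outside (0, 60))
Valid solutions in (0, 60): {23.64, 30.91} minutes.
The first occurrence is t = 23.64 minutes.
The hands form a 20-degree angle at 23.64 minutes past 5:00.

Final answer: 23.64 minutes past 5:00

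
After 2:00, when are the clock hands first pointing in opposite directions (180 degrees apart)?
For hands to be 180 degrees apart: |30H - 5.5t| = 180
With H = 2: t = (30 x 2 + 180)/5.5 = 43.64 or t = (30 x 2 - 180)/5.5 = -21.82
First valid solution (0 < t < 60): t = 43.64 minutes
The hands are opposite at 43.64 minutes past 2:00.

Final answer: 43.64 minutes past 2:00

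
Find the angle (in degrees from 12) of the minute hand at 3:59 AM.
The minute hand moves 6 degrees per minute.
At 3:59: 59 x 6 = 354 degrees

Final answer: 354 degrees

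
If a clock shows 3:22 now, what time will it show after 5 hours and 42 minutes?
Starting time: 3:22
Adding 42 minutes to 22 minutes: 22 + 42 = 64 minutes = 1 hour and 4 minutes
Adding 5 hours: 3 + 5 + 1 (carry) = 9
Final time: 9:04

Final answer: 9:04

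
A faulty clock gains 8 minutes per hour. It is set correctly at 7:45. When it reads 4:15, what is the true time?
For every 60 true minutes, the faulty clock advances 68 minutes, so 1 faulty-clock minute corresponds to 60/68 true minutes.
From 7:45 to 4:15 on the faulty dial is 510 minutes.
True elapsed: 510 x 60/68 = 450 minutes = 7 hours and 30 minutes.
True time: 7:45 + 7 hours and 30 minutes = 3:15.

Final answer: 3:15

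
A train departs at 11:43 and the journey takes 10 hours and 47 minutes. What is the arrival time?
Starting time: 11:43
Adding 47 minutes to 43 minutes: 43 + 47 = 90 minutes = 1 hour and 30 minutes
Adding 10 hours: 11 + 10 + 1 (carry) = 22 - 12 = 10
Final time: 10:30

Final answer: 10:30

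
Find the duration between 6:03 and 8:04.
From 6:03 to 8:04:
(8 x 60 + 4) - (6 x 60 + 3) = 484 - 363 = 121 minutes
= 2 hours and 1 minute

Final answer: 2 hours and 1 minute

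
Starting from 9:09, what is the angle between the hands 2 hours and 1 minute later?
First find the time 2 hours and 1 minute after 9:09.
Total minutes: 9 x 60 + 9 + 2 x 60 + 1 = 670.
670 mod 720 = 670 minutes = 11:10.
Now compute the angle at 11:10:
Hour hand: 11 x 30 + 10 x 0.5 = 335 degrees
Minute hand: 10 x 6 = 60 degrees
Difference: |335 - 60| = 275 degrees
Smaller angle: 360 - 275 = 85 degrees

Final answer: 85 degrees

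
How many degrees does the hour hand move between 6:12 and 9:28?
The hour hand moves 0.5 degrees per minute.
Time elapsed: 9:28 - 6:12 = 196 minutes
Angular displacement: 196 x 0.5 = 98 degrees

Final answer: 98 degrees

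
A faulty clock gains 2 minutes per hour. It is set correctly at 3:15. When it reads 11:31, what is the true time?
For every 60 true minutes, the faulty clock advances 62 minutes, so 1 faulty-clock minute corresponds to 60/62 true minutes.
From 3:15 to 11:31 on the faulty dial is 496 minutes.
True elapsed: 496 x 60/62 = 480 minutes = 8 hours.
True time: 3:15 + 8 hours = 11:15.

Final answer: 11:15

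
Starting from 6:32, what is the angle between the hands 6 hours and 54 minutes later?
First find the time 6 hours and 54 minutes after 6:32.
Total minutes: 6 x 60 + 32 + 6 x 60 + 54 = 806.
806 mod 720 = 86 minutes = 1:26.
Now compute the angle at 1:26:
Hour hand: 1 x 30 + 26 x 0.5 = 43 degrees
Minute hand: 26 x 6 = 156 degrees
Difference: |43 - 156| = 113 degrees
The angle is 113 degrees

Final answer: 113 degrees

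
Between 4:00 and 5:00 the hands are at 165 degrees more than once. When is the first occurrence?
At t minutes past 4:00, the hour hand is at 30 x 4 + 0.5t degrees and the minute hand is at 6t degrees.
The smaller angle between them is 165 degrees when |30H - 5.5t| = 165 or |30H - 5.5t| = 195.
With H = 4, solve 30 x 4 - 5.5t = +/- target for each target:
  t = (30 x 4 - 165) / 5.5 = -8.18 (outside (0, 60))
  t = (30 x 4 + 165) / 5.5 = 51.82
  t = (30 x 4 - 195) / 5.5 = -13.64 (outside (0, 60))
  t = (30 x 4 + 195) / 5.5 = 57.27
Valid solutions in (0, 60): {51.82, 57.27} minutes.
The first occurrence is t = 51.82 minutes.
The hands form a 165-degree angle at 51.82 minutes past 4:00.

Final answer: 51.82 minutes past 4:00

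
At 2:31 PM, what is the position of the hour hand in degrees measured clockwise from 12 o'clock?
The hour hand moves 30 degrees per hour and 0.5 degrees per minute.
At 2:31: (2) x 30 + 31 x 0.5 = 60 + 15.5 = 75.5 degrees

Final answer: 75.5 degrees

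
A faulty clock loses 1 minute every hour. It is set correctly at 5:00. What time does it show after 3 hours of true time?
For every 60 true minutes, the faulty clock advances 60 - 1 = 59 minutes.
True elapsed: 3 hours = 180 minutes.
Faulty clock advances: 180 x 59/60 = 177 minutes (drift: 3 minutes behind).
Shown time: 5:00 + 177 minutes = 7:57.

Final answer: 7:57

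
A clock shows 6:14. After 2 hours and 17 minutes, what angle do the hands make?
First find the time 2 hours and 17 minutes after 6:14.
Total minutes: 6 x 60 + 14 + 2 x 60 + 17 = 511.
511 mod 720 = 511 minutes = 8:31.
Now compute the angle at 8:31:
Hour hand: 8 x 30 + 31 x 0.5 = 255.5 degrees
Minute hand: 31 x 6 = 186 degrees
Difference: |255.5 - 186| = 69.5 degrees
The angle is 69.5 degrees

Final answer: 69.5 degrees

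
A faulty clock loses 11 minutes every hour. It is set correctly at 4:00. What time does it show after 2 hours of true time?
For every 60 true minutes, the faulty clock advances 60 - 11 = 49 minutes.
True elapsed: 2 hours = 120 minutes.
Faulty clock advances: 120 x 49/60 = 98 minutes (drift: 22 minutes behind).
Shown time: 4:00 + 98 minutes = 5:38.

Final answer: 5:38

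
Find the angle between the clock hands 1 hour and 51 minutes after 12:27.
First find the time 1 hour and 51 minutes after 12:27.
Total minutes: 12 x 60 + 27 + 1 x 60 + 51 = 858.
858 mod 720 = 138 minutes = 2:18.
Now compute the angle at 2:18:
Hour hand: 2 x 30 + 18 x 0.5 = 69 degrees
Minute hand: 18 x 6 = 108 degrees
Difference: |69 - 108| = 39 degrees
The angle is 39 degrees

Final answer: 39 degrees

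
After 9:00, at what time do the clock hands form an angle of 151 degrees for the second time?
At t minutes past 9:00, the hour hand is at 30 x 9 + 0.5t degrees and the minute hand is at 6t degrees.
The smaller angle between them is 151 degrees when |30H - 5.5t| = 151 or |30H - 5.5t| = 209.
With H = 9, solve 30 x 9 - 5.5t = +/- target for each target:
  t = (30 x 9 - 151) / 5.5 = 21.64
  t = (30 x 9 + 151) / 5.5 = 76.55 (outside (0, 60))
  t = (30 x 9 - 209) / 5.5 = 11.09
  t = (30 x 9 + 209) / 5.5 = 87.09 (outside (0, 60))
Valid solutions in (0, 60): {11.09, 21.64} minutes.
The second occurrence is t = 21.64 minutes.
The hands form a 151-degree angle at 21.64 minutes past 9:00.

Final answer: 21.64 minutes past 9:00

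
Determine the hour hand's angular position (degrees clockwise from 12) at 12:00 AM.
The hour hand moves 30 degrees per hour and 0.5 degrees per minute.
At 12:00: (0) x 30 + 0 x 0.5 = 0 + 0 = 0 degrees

Final answer: 0 degrees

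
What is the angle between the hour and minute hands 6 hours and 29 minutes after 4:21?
First find the time 6 hours and 29 minutes after 4:21.
Total minutes: 4 x 60 + 21 + 6 x 60 + 29 = 650.
650 mod 720 = 650 minutes = 10:50.
Now compute the angle at 10:50:
Hour hand: 10 x 30 + 50 x 0.5 = 325 degrees
Minute hand: 50 x 6 = 300 degrees
Difference: |325 - 300| = 25 degrees
The angle is 25 degrees

Final answer: 25 degrees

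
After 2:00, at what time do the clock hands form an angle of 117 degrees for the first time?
At t minutes past 2:00, the hour hand is at 30 x 2 + 0.5t degrees and the minute hand is at 6t degrees.
The smaller angle between them is 117 degrees when |30H - 5.5t| = 117 or |30H - 5.5t| = 243.
With H = 2, solve 30 x 2 - 5.5t = +/- target for each target:
  t = (30 x 2 - 117) / 5.5 = -10.36 (outside (0, 60))
  t = (30 x 2 + 117) / 5.5 = 32.18
  t = (30 x 2 - 243) / 5.5 = -33.27 (outside (0, 60))
  t = (30 x 2 + 243) / 5.5 = 55.09
Valid solutions in (0, 60): {32.18, 55.09} minutes.
The first occurrence is t = 32.18 minutes.
The hands form a 117-degree angle at 32.18 minutes past 2:00.

Final answer: 32.18 minutes past 2:00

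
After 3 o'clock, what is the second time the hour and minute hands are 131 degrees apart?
At t minutes past 3:00, the hour hand is at 30 x 3 + 0.5t degrees and the minute hand is at 6t degrees.
The smaller angle between them is 131 degrees when |30H - 5.5t| = 131 or |30H - 5.5t| = 229.
With H = 3, solve 30 x 3 - 5.5t = +/- target for each target:
  t = (30 x 3 - 131) / 5.5 = -7.45 (outside (0, 60))
  t = (30 x 3 + 131) / 5.5 = 40.18
  t = (30 x 3 - 229) / 5.5 = -25.27 (outside (0, 60))
  t = (30 x 3 + 229) / 5.5 = 58
Valid solutions in (0, 60): {40.18, 58} minutes.
The second occurrence is t = 58 minutes.
The hands form a 131-degree angle at 58 minutes past 3:00.

Final answer: 58 minutes past 3:00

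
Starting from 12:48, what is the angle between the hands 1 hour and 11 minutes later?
First find the time 1 hour and 11 minutes after 12:48.
Total minutes: 12 x 60 + 48 + 1 x 60 + 11 = 839.
839 mod 720 = 119 minutes = 1:59.
Now compute the angle at 1:59:
Hour hand: 1 x 30 + 59 x 0.5 = 59.5 degrees
Minute hand: 59 x 6 = 354 degrees
Difference: |59.5 - 354| = 294.5 degrees
Smaller angle: 360 - 294.5 = 65.5 degrees

Final answer: 65.5 degrees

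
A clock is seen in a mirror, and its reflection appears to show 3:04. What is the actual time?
Reflection across the vertical (12-6) axis maps a hand at angle A degrees to (360 - A) degrees, which sends a reading of T minutes past 12:00 to (720 - T) minutes past 12:00.
Mirror reads 3:04 = 184 minutes past 12:00.
Actual time: (720 - 184) mod 720 = 536 minutes = 8:56.

Final answer: 8:56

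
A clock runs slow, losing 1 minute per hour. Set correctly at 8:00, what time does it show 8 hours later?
For every 60 true minutes, the faulty clock advances 60 - 1 = 59 minutes.
True elapsed: 8 hours = 480 minutes.
Faulty clock advances: 480 x 59/60 = 472 minutes (drift: 8 minutes behind).
Shown time: 8:00 + 472 minutes = 3:52.

Final answer: 3:52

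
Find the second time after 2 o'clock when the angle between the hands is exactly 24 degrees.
At t minutes past 2:00, the hour hand is at 30 x 2 + 0.5t degrees and the minute hand is at 6t degrees.
The smaller angle between them is 24 degrees when |30H - 5.5t| = 24 or |30H - 5.5t| = 336.
With H = 2, solve 30 x 2 - 5.5t = +/- target for each target:
  t = (30 x 2 - 24) / 5.5 = 6.55
  t = (30 x 2 + 24) / 5.5 = 15.27
  t = (30 x 2 - 336) / 5.5 = -50.18 (outside (0, 60))
  t = (30 x 2 + 336) / 5.5 = 72 (outside (0, 60))
Valid solutions in (0, 60): {6.55, 15.27} minutes.
The second occurrence is t = 15.27 minutes.
The hands form a 24-degree angle at 15.27 minutes past 2:00.

Final answer: 15.27 minutes past 2:00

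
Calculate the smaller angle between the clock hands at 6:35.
Hour hand position: 6 x 30 + 35 x 0.5 = 197.5 degrees
Minute hand position: 35 x 6 = 210 degrees
Difference: |197.5 - 210| = 12.5 degrees
The angle between the hands is 12.5 degrees

Final answer: 12.5 degrees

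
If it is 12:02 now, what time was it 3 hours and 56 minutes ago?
Starting time: 12:02 = 2 total minutes past 12:00
Subtracting: 3 hours and 56 minutes = 236 minutes
2 - 236 = -234 (negative, add 12 hours = 720) = 486 minutes
= 8 hours and 6 minutes past 12:00 = 8:06

Final answer: 8:06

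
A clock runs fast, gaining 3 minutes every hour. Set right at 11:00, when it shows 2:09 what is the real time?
For every 60 true minutes, the faulty clock advances 63 minutes, so 1 faulty-clock minute corresponds to 60/63 true minutes.
From 11:00 to 2:09 on the faulty dial is 189 minutes.
True elapsed: 189 x 60/63 = 180 minutes = 3 hours.
True time: 11:00 + 3 hours = 2:00.

Final answer: 2:00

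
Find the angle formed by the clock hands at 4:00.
Hour hand position: 4 x 30 + 0 x 0.5 = 120 degrees
Minute hand position: 0 x 6 = 0 degrees
Difference: |120 - 0| = 120 degrees
The angle between the hands is 120 degrees

Final answer: 120 degrees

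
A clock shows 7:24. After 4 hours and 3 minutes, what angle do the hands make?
First find the time 4 hours and 3 minutes after 7:24.
Total minutes: 7 x 60 + 24 + 4 x 60 + 3 = 687.
687 mod 720 = 687 minutes = 11:27.
Now compute the angle at 11:27:
Hour hand: 11 x 30 + 27 x 0.5 = 343.5 degrees
Minute hand: 27 x 6 = 162 degrees
Difference: |343.5 - 162| = 181.5 degrees
Smaller angle: 360 - 181.5 = 178.5 degrees

Final answer: 178.5 degrees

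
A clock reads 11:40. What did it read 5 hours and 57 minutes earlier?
Starting time: 11:40 = 700 total minutes past 12:00
Subtracting: 5 hours and 57 minutes = 357 minutes
700 - 357 = 343 minutes
= 5 hours and 43 minutes past 12:00 = 5:43

Final answer: 5:43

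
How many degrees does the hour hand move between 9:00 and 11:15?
The hour hand moves 0.5 degrees per minute.
Time elapsed: 11:15 - 9:00 = 135 minutes
Angular displacement: 135 x 0.5 = 67.5 degrees

Final answer: 67.5 degrees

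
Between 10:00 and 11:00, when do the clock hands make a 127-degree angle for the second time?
At t minutes past 10:00, the hour hand is at 30 x 10 + 0.5t degrees and the minute hand is at 6t degrees.
The smaller angle between them is 127 degrees when |30H - 5.5t| = 127 or |30H - 5.5t| = 233.
With H = 10, solve 30 x 10 - 5.5t = +/- target for each target:
  t = (30 x 10 - 127) / 5.5 = 31.45
  t = (30 x 10 + 127) / 5.5 = 77.64 (outside (0, 60))
  t = (30 x 10 - 233) / 5.5 = 12.18
  t = (30 x 10 + 233) / 5.5 = 96.91 (outside (0, 60))
Valid solutions in (0, 60): {12.18, 31.45} minutes.
The second occurrence is t = 31.45 minutes.
The hands form a 127-degree angle at 31.45 minutes past 10:00.

Final answer: 31.45 minutes past 10:00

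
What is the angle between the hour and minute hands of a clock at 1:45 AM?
Hour hand position: 1 x 30 + 45 x 0.5 = 52.5 degrees
Minute hand position: 45 x 6 = 270 degrees
Difference: |52.5 - 270| = 217.5 degrees
Since 217.5 > 180, the smaller angle is 360 - 217.5 = 142.5 degrees

Final answer: 142.5 degrees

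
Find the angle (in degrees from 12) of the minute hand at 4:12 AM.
The minute hand moves 6 degrees per minute.
At 4:12: 12 x 6 = 72 degrees

Final answer: 72 degrees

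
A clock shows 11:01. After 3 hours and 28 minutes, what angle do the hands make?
First find the time 3 hours and 28 minutes after 11:01.
Total minutes: 11 x 60 + 1 + 3 x 60 + 28 = 869.
869 mod 720 = 149 minutes = 2:29.
Now compute the angle at 2:29:
Hour hand: 2 x 30 + 29 x 0.5 = 74.5 degrees
Minute hand: 29 x 6 = 174 degrees
Difference: |74.5 - 174| = 99.5 degrees
The angle is 99.5 degrees

Final answer: 99.5 degrees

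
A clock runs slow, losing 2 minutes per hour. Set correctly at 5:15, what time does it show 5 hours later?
For every 60 true minutes, the faulty clock advances 60 - 2 = 58 minutes.
True elapsed: 5 hours = 300 minutes.
Faulty clock advances: 300 x 58/60 = 290 minutes (drift: 10 minutes behind).
Shown time: 5:15 + 290 minutes = 10:05.

Final answer: 10:05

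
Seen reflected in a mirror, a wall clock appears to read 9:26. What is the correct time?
Reflection across the vertical (12-6) axis maps a hand at angle A degrees to (360 - A) degrees, which sends a reading of T minutes past 12:00 to (720 - T) minutes past 12:00.
Mirror reads 9:26 = 566 minutes past 12:00.
Actual time: (720 - 566) mod 720 = 154 minutes = 2:34.

Final answer: 2:34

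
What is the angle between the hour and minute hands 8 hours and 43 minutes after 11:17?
First find the time 8 hours and 43 minutes after 11:17.
Total minutes: 11 x 60 + 17 + 8 x 60 + 43 = 1200.
1200 mod 720 = 480 minutes = 8:00.
Now compute the angle at 8:00:
Hour hand: 8 x 30 + 0 x 0.5 = 240 degrees
Minute hand: 0 x 6 = 0 degrees
Difference: |240 - 0| = 240 degrees
Smaller angle: 360 - 240 = 120 degrees

Final answer: 120 degrees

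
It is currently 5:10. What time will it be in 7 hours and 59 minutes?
Starting time: 5:10
Adding 59 minutes to 10 minutes: 10 + 59 = 69 minutes = 1 hour and 9 minutes
Adding 7 hours: 5 + 7 + 1 (carry) = 13 - 12 = 1
Final time: 1:09

Final answer: 1:09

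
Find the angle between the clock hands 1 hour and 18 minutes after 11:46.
First find the time 1 hour and 18 minutes after 11:46.
Total minutes: 11 x 60 + 46 + 1 x 60 + 18 = 784.
784 mod 720 = 64 minutes = 1:04.
Now compute the angle at 1:04:
Hour hand: 1 x 30 + 4 x 0.5 = 32 degrees
Minute hand: 4 x 6 = 24 degrees
Difference: |32 - 24| = 8 degrees
The angle is 8 degrees

Final answer: 8 degrees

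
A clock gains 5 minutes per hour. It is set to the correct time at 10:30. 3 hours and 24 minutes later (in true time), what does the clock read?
For every 60 true minutes, the faulty clock advances 60 + 5 = 65 minutes.
True elapsed: 3 hours and 24 minutes = 204 minutes.
Faulty clock advances: 204 x 65/60 = 221 minutes (drift: 17 minutes ahead).
Shown time: 10:30 + 221 minutes = 2:11.

Final answer: 2:11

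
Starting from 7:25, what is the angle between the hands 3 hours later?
First find the time 3 hours after 7:25.
Total minutes: 7 x 60 + 25 + 3 x 60 + 0 = 625.
625 mod 720 = 625 minutes = 10:25.
Now compute the angle at 10:25:
Hour hand: 10 x 30 + 25 x 0.5 = 312.5 degrees
Minute hand: 25 x 6 = 150 degrees
Difference: |312.5 - 150| = 162.5 degrees
The angle is 162.5 degrees

Final answer: 162.5 degrees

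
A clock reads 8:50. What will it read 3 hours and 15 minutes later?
Starting time: 8:50
Adding 15 minutes to 50 minutes: 50 + 15 = 65 minutes = 1 hour and 5 minutes
Adding 3 hours: 8 + 3 + 1 (carry) = 12
Final time: 12:05

Final answer: 12:05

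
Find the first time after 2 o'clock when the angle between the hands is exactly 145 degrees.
At t minutes past 2:00, the hour hand is at 30 x 2 + 0.5t degrees and the minute hand is at 6t degrees.
The smaller angle between them is 145 degrees when |30H - 5.5t| = 145 or |30H - 5.5t| = 215.
With H = 2, solve 30 x 2 - 5.5t = +/- target for each target:
  t = (30 x 2 - 145) / 5.5 = -15.45 (outside (0, 60))
  t = (30 x 2 + 145) / 5.5 = 37.27
  t = (30 x 2 - 215) / 5.5 = -28.18 (outside (0, 60))
  t = (30 x 2 + 215) / 5.5 = 50
Valid solutions in (0, 60): {37.27, 50} minutes.
The first occurrence is t = 37.27 minutes.
The hands form a 145-degree angle at 37.27 minutes past 2:00.

Final answer: 37.27 minutes past 2:00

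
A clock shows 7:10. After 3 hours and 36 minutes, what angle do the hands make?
First find the time 3 hours and 36 minutes after 7:10.
Total minutes: 7 x 60 + 10 + 3 x 60 + 36 = 646.
646 mod 720 = 646 minutes = 10:46.
Now compute the angle at 10:46:
Hour hand: 10 x 30 + 46 x 0.5 = 323 degrees
Minute hand: 46 x 6 = 276 degrees
Difference: |323 - 276| = 47 degrees
The angle is 47 degrees

Final answer: 47 degrees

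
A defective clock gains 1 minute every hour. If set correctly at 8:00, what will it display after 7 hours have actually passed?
For every 60 true minutes, the faulty clock advances 60 + 1 = 61 minutes.
True elapsed: 7 hours = 420 minutes.
Faulty clock advances: 420 x 61/60 = 427 minutes (drift: 7 minutes ahead).
Shown time: 8:00 + 427 minutes = 3:07.

Final answer: 3:07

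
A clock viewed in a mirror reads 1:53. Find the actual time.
Reflection across the vertical (12-6) axis maps a hand at angle A degrees to (360 - A) degrees, which sends a reading of T minutes past 12:00 to (720 - T) minutes past 12:00.
Mirror reads 1:53 = 113 minutes past 12:00.
Actual time: (720 - 113) mod 720 = 607 minutes = 10:07.

Final answer: 10:07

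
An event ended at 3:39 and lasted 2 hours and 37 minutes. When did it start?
Starting time: 3:39 = 219 total minutes past 12:00
Subtracting: 2 hours and 37 minutes = 157 minutes
219 - 157 = 62 minutes
= 1 hour and 2 minutes past 12:00 = 1:02

Final answer: 1:02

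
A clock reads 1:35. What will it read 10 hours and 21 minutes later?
Starting time: 1:35
Adding 21 minutes to 35 minutes: 35 + 21 = 56 minutes
Adding 10 hours: 1 + 10 = 11
Final time: 11:56

Final answer: 11:56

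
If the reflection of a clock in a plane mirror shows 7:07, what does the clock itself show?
Reflection across the vertical (12-6) axis maps a hand at angle A degrees to (360 - A) degrees, which sends a reading of T minutes past 12:00 to (720 - T) minutes past 12:00.
Mirror reads 7:07 = 427 minutes past 12:00.
Actual time: (720 - 427) mod 720 = 293 minutes = 4:53.

Final answer: 4:53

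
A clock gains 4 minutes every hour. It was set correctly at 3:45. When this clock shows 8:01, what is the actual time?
For every 60 true minutes, the faulty clock advances 64 minutes, so 1 faulty-clock minute corresponds to 60/64 true minutes.
From 3:45 to 8:01 on the faulty dial is 256 minutes.
True elapsed: 256 x 60/64 = 240 minutes = 4 hours.
True time: 3:45 + 4 hours = 7:45.

Final answer: 7:45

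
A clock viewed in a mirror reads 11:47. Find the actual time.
Reflection across the vertical (12-6) axis maps a hand at angle A degrees to (360 - A) degrees, which sends a reading of T minutes past 12:00 to (720 - T) minutes past 12:00.
Mirror reads 11:47 = 707 minutes past 12:00.
Actual time: (720 - 707) mod 720 = 13 minutes = 12:13.

Final answer: 12:13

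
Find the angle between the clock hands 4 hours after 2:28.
First find the time 4 hours after 2:28.
Total minutes: 2 x 60 + 28 + 4 x 60 + 0 = 388.
388 mod 720 = 388 minutes = 6:28.
Now compute the angle at 6:28:
Hour hand: 6 x 30 + 28 x 0.5 = 194 degrees
Minute hand: 28 x 6 = 168 degrees
Difference: |194 - 168| = 26 degrees
The angle is 26 degrees

Final answer: 26 degrees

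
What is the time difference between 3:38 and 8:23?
From 3:38 to 8:23:
(8 x 60 + 23) - (3 x 60 + 38) = 503 - 218 = 285 minutes
= 4 hours and 45 minutes

Final answer: 4 hours and 45 minutes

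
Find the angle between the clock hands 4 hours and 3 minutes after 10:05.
First find the time 4 hours and 3 minutes after 10:05.
Total minutes: 10 x 60 + 5 + 4 x 60 + 3 = 848.
848 mod 720 = 128 minutes = 2:08.
Now compute the angle at 2:08:
Hour hand: 2 x 30 + 8 x 0.5 = 64 degrees
Minute hand: 8 x 6 = 48 degrees
Difference: |64 - 48| = 16 degrees
The angle is 16 degrees

Final answer: 16 degrees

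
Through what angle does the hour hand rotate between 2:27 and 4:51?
The hour hand moves 0.5 degrees per minute.
Time elapsed: 4:51 - 2:27 = 144 minutes
Angular displacement: 144 x 0.5 = 72 degrees

Final answer: 72 degrees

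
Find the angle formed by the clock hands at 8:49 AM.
Hour hand position: 8 x 30 + 49 x 0.5 = 264.5 degrees
Minute hand position: 49 x 6 = 294 degrees
Difference: |264.5 - 294| = 29.5 degrees
The angle between the hands is 29.5 degrees

Final answer: 29.5 degrees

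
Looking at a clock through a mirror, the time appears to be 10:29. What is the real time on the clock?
Reflection across the vertical (12-6) axis maps a hand at angle A degrees to (360 - A) degrees, which sends a reading of T minutes past 12:00 to (720 - T) minutes past 12:00.
Mirror reads 10:29 = 629 minutes past 12:00.
Actual time: (720 - 629) mod 720 = 91 minutes = 1:31.

Final answer: 1:31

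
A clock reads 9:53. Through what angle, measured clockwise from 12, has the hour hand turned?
The hour hand moves 30 degrees per hour and 0.5 degrees per minute.
At 9:53: (9) x 30 + 53 x 0.5 = 270 + 26.5 = 296.5 degrees

Final answer: 296.5 degrees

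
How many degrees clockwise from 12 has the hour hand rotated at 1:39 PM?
The hour hand moves 30 degrees per hour and 0.5 degrees per minute.
At 1:39: (1) x 30 + 39 x 0.5 = 30 + 19.5 = 49.5 degrees

Final answer: 49.5 degrees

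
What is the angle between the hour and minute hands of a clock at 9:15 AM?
Hour hand position: 9 x 30 + 15 x 0.5 = 277.5 degrees
Minute hand position: 15 x 6 = 90 degrees
Difference: |277.5 - 90| = 187.5 degrees
Since 187.5 > 180, the smaller angle is 360 - 187.5 = 172.5 degrees

Final answer: 172.5 degrees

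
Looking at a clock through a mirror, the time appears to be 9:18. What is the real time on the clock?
Reflection across the vertical (12-6) axis maps a hand at angle A degrees to (360 - A) degrees, which sends a reading of T minutes past 12:00 to (720 - T) minutes past 12:00.
Mirror reads 9:18 = 558 minutes past 12:00.
Actual time: (720 - 558) mod 720 = 162 minutes = 2:42.

Final answer: 2:42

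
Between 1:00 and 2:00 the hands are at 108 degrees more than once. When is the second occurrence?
At t minutes past 1:00, the hour hand is at 30 x 1 + 0.5t degrees and the minute hand is at 6t degrees.
The smaller angle between them is 108 degrees when |30H - 5.5t| = 108 or |30H - 5.5t| = 252.
With H = 1, solve 30 x 1 - 5.5t = +/- target for each target:
  t = (30 x 1 - 108) / 5.5 = -14.18 (outside (0, 60))
  t = (30 x 1 + 108) / 5.5 = 25.09
  t = (30 x 1 - 252) / 5.5 = -40.36 (outside (0, 60))
  t = (30 x 1 + 252) / 5.5 = 51.27
Valid solutions in (0, 60): {25.09, 51.27} minutes.
The second occurrence is t = 51.27 minutes.
The hands form a 108-degree angle at 51.27 minutes past 1:00.

Final answer: 51.27 minutes past 1:00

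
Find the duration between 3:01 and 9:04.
From 3:01 to 9:04:
(9 x 60 + 4) - (3 x 60 + 1) = 544 - 181 = 363 minutes
= 6 hours and 3 minutes

Final answer: 6 hours and 3 minutes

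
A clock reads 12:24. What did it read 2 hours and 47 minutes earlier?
Starting time: 12:24 = 24 total minutes past 12:00
Subtracting: 2 hours and 47 minutes = 167 minutes
24 - 167 = -143 (negative, add 12 hours = 720) = 577 minutes
= 9 hours and 37 minutes past 12:00 = 9:37

Final answer: 9:37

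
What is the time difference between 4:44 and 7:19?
From 4:44 to 7:19:
(7 x 60 + 19) - (4 x 60 + 44) = 439 - 284 = 155 minutes
= 2 hours and 35 minutes

Final answer: 2 hours and 35 minutes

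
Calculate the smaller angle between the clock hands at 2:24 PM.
Hour hand position: 2 x 30 + 24 x 0.5 = 72 degrees
Minute hand position: 24 x 6 = 144 degrees
Difference: |72 - 144| = 72 degrees
The angle between the hands is 72 degrees

Final answer: 72 degrees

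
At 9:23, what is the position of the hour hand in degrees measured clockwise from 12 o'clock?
The hour hand moves 30 degrees per hour and 0.5 degrees per minute.
At 9:23: (9) x 30 + 23 x 0.5 = 270 + 11.5 = 281.5 degrees

Final answer: 281.5 degrees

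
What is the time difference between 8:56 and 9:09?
From 8:56 to 9:09:
(9 x 60 + 9) - (8 x 60 + 56) = 549 - 536 = 13 minutes
= 13 minutes

Final answer: 13 minutes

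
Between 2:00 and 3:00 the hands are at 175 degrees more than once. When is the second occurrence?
At t minutes past 2:00, the hour hand is at 30 x 2 + 0.5t degrees and the minute hand is at 6t degrees.
The smaller angle between them is 175 degrees when |30H - 5.5t| = 175 or |30H - 5.5t| = 185.
With H = 2, solve 30 x 2 - 5.5t = +/- target for each target:
  t = (30 x 2 - 175) / 5.5 = -20.91 (outside (0, 60))
  t = (30 x 2 + 175) / 5.5 = 42.73
  t = (30 x 2 - 185) / 5.5 = -22.73 (outside (0, 60))
  t = (30 x 2 + 185) / 5.5 = 44.55
Valid solutions in (0, 60): {42.73, 44.55} minutes.
The second occurrence is t = 44.55 minutes.
The hands form a 175-degree angle at 44.55 minutes past 2:00.

Final answer: 44.55 minutes past 2:00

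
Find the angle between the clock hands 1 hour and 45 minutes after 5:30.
First find the time 1 hour and 45 minutes after 5:30.
Total minutes: 5 x 60 + 30 + 1 x 60 + 45 = 435.
435 mod 720 = 435 minutes = 7:15.
Now compute the angle at 7:15:
Hour hand: 7 x 30 + 15 x 0.5 = 217.5 degrees
Minute hand: 15 x 6 = 90 degrees
Difference: |217.5 - 90| = 127.5 degrees
The angle is 127.5 degrees

Final answer: 127.5 degrees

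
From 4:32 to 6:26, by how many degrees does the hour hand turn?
The hour hand moves 0.5 degrees per minute.
Time elapsed: 6:26 - 4:32 = 114 minutes
Angular displacement: 114 x 0.5 = 57 degrees

Final answer: 57 degrees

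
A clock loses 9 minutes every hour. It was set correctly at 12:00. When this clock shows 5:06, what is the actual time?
For every 60 true minutes, the faulty clock advances 51 minutes, so 1 faulty-clock minute corresponds to 60/51 true minutes.
From 12:00 to 5:06 on the faulty dial is 306 minutes.
True elapsed: 306 x 60/51 = 360 minutes = 6 hours.
True time: 12:00 + 6 hours = 6:00.

Final answer: 6:00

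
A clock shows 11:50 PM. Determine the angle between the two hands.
Hour hand position: 11 x 30 + 50 x 0.5 = 355 degrees
Minute hand position: 50 x 6 = 300 degrees
Difference: |355 - 300| = 55 degrees
The angle between the hands is 55 degrees

Final answer: 55 degrees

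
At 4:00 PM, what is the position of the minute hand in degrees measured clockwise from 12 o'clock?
The minute hand moves 6 degrees per minute.
At 4:00: 0 x 6 = 0 degrees

Final answer: 0 degrees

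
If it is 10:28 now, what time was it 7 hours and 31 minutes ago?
Starting time: 10:28 = 628 total minutes past 12:00
Subtracting: 7 hours and 31 minutes = 451 minutes
628 - 451 = 177 minutes
= 2 hours and 57 minutes past 12:00 = 2:57

Final answer: 2:57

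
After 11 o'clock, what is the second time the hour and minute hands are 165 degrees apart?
At t minutes past 11:00, the hour hand is at 30 x 11 + 0.5t degrees and the minute hand is at 6t degrees.
The smaller angle between them is 165 degrees when |30H - 5.5t| = 165 or |30H - 5.5t| = 195.
With H = 11, solve 30 x 11 - 5.5t = +/- target for each target:
  t = (30 x 11 - 165) / 5.5 = 30
  t = (30 x 11 + 165) / 5.5 = 90 (outside (0, 60))
  t = (30 x 11 - 195) / 5.5 = 24.55
  t = (30 x 11 + 195) / 5.5 = 95.45 (outside (0, 60))
Valid solutions in (0, 60): {24.55, 30} minutes.
The second occurrence is t = 30 minutes.
The hands form a 165-degree angle at 30 minutes past 11:00.

Final answer: 30 minutes past 11:00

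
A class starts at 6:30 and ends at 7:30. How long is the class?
From 6:30 to 7:30:
(7 x 60 + 30) - (6 x 60 + 30) = 450 - 390 = 60 minutes
= 1 hour

Final answer: 1 hour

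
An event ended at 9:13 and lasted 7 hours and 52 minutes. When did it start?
Starting time: 9:13 = 553 total minutes past 12:00
Subtracting: 7 hours and 52 minutes = 472 minutes
553 - 472 = 81 minutes
= 1 hour and 21 minutes past 12:00 = 1:21

Final answer: 1:21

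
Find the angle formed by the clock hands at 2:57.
Hour hand position: 2 x 30 + 57 x 0.5 = 88.5 degrees
Minute hand position: 57 x 6 = 342 degrees
Difference: |88.5 - 342| = 253.5 degrees
Since 253.5 > 180, the smaller angle is 360 - 253.5 = 106.5 degrees

Final answer: 106.5 degrees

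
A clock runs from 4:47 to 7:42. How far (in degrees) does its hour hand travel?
The hour hand moves 0.5 degrees per minute.
Time elapsed: 7:42 - 4:47 = 175 minutes
Angular displacement: 175 x 0.5 = 87.5 degrees

Final answer: 87.5 degrees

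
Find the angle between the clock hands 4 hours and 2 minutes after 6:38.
First find the time 4 hours and 2 minutes after 6:38.
Total minutes: 6 x 60 + 38 + 4 x 60 + 2 = 640.
640 mod 720 = 640 minutes = 10:40.
Now compute the angle at 10:40:
Hour hand: 10 x 30 + 40 x 0.5 = 320 degrees
Minute hand: 40 x 6 = 240 degrees
Difference: |320 - 240| = 80 degrees
The angle is 80 degrees

Final answer: 80 degrees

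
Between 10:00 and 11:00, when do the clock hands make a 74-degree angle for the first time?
At t minutes past 10:00, the hour hand is at 30 x 10 + 0.5t degrees and the minute hand is at 6t degrees.
The smaller angle between them is 74 degrees when |30H - 5.5t| = 74 or |30H - 5.5t| = 286.
With H = 10, solve 30 x 10 - 5.5t = +/- target for each target:
  t = (30 x 10 - 74) / 5.5 = 41.09
  t = (30 x 10 + 74) / 5.5 = 68 (outside (0, 60))
  t = (30 x 10 - 286) / 5.5 = 2.55
  t = (30 x 10 + 286) / 5.5 = 106.55 (outside (0, 60))
Valid solutions in (0, 60): {2.55, 41.09} minutes.
The first occurrence is t = 2.55 minutes.
The hands form a 74-degree angle at 2.55 minutes past 10:00.

Final answer: 2.55 minutes past 10:00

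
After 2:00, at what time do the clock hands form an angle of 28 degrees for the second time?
At t minutes past 2:00, the hour hand is at 30 x 2 + 0.5t degrees and the minute hand is at 6t degrees.
The smaller angle between them is 28 degrees when |30H - 5.5t| = 28 or |30H - 5.5t| = 332.
With H = 2, solve 30 x 2 - 5.5t = +/- target for each target:
  t = (30 x 2 - 28) / 5.5 = 5.82
  t = (30 x 2 + 28) / 5.5 = 16
  t = (30 x 2 - 332) / 5.5 = -49.45 (outside (0, 60))
  t = (30 x 2 + 332) / 5.5 = 71.27 (outside (0, 60))
Valid solutions in (0, 60): {5.82, 16} minutes.
The second occurrence is t = 16 minutes.
The hands form a 28-degree angle at 16 minutes past 2:00.

Final answer: 16 minutes past 2:00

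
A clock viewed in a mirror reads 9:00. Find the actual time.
Reflection across the vertical (12-6) axis maps a hand at angle A degrees to (360 - A) degrees, which sends a reading of T minutes past 12:00 to (720 - T) minutes past 12:00.
Mirror reads 9:00 = 540 minutes past 12:00.
Actual time: (720 - 540) mod 720 = 180 minutes = 3:00.

Final answer: 3:00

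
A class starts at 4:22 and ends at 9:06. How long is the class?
From 4:22 to 9:06:
(9 x 60 + 6) - (4 x 60 + 22) = 546 - 262 = 284 minutes
= 4 hours and 44 minutes

Final answer: 4 hours and 44 minutes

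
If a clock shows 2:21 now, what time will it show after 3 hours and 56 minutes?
Starting time: 2:21
Adding 56 minutes to 21 minutes: 21 + 56 = 77 minutes = 1 hour and 17 minutes
Adding 3 hours: 2 + 3 + 1 (carry) = 6
Final time: 6:17

Final answer: 6:17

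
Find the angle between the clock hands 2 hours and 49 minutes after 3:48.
First find the time 2 hours and 49 minutes after 3:48.
Total minutes: 3 x 60 + 48 + 2 x 60 + 49 = 397.
397 mod 720 = 397 minutes = 6:37.
Now compute the angle at 6:37:
Hour hand: 6 x 30 + 37 x 0.5 = 198.5 degrees
Minute hand: 37 x 6 = 222 degrees
Difference: |198.5 - 222| = 23.5 degrees
The angle is 23.5 degrees

Final answer: 23.5 degrees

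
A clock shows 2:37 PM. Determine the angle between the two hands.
Hour hand position: 2 x 30 + 37 x 0.5 = 78.5 degrees
Minute hand position: 37 x 6 = 222 degrees
Difference: |78.5 - 222| = 143.5 degrees
The angle between the hands is 143.5 degrees

Final answer: 143.5 degrees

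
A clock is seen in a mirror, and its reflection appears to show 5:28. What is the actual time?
Reflection across the vertical (12-6) axis maps a hand at angle A degrees to (360 - A) degrees, which sends a reading of T minutes past 12:00 to (720 - T) minutes past 12:00.
Mirror reads 5:28 = 328 minutes past 12:00.
Actual time: (720 - 328) mod 720 = 392 minutes = 6:32.

Final answer: 6:32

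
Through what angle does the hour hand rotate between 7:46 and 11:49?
The hour hand moves 0.5 degrees per minute.
Time elapsed: 11:49 - 7:46 = 243 minutes
Angular displacement: 243 x 0.5 = 121.5 degrees

Final answer: 121.5 degrees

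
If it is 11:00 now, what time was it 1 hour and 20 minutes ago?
Starting time: 11:00 = 660 total minutes past 12:00
Subtracting: 1 hour and 20 minutes = 80 minutes
660 - 80 = 580 minutes
= 9 hours and 40 minutes past 12:00 = 9:40

Final answer: 9:40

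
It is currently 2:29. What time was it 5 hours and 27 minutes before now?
Starting time: 2:29 = 149 total minutes past 12:00
Subtracting: 5 hours and 27 minutes = 327 minutes
149 - 327 = -178 (negative, add 12 hours = 720) = 542 minutes
= 9 hours and 2 minutes past 12:00 = 9:02

Final answer: 9:02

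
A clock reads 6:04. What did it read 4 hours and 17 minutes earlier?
Starting time: 6:04 = 364 total minutes past 12:00
Subtracting: 4 hours and 17 minutes = 257 minutes
364 - 257 = 107 minutes
= 1 hour and 47 minutes past 12:00 = 1:47

Final answer: 1:47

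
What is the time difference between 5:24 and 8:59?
From 5:24 to 8:59:
(8 x 60 + 59) - (5 x 60 + 24) = 539 - 324 = 215 minutes
= 3 hours and 35 minutes

Final answer: 3 hours and 35 minutes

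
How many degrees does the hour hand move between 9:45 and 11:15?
The hour hand moves 0.5 degrees per minute.
Time elapsed: 11:15 - 9:45 = 90 minutes
Angular displacement: 90 x 0.5 = 45 degrees

Final answer: 45 degrees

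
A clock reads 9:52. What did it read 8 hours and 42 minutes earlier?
Starting time: 9:52 = 592 total minutes past 12:00
Subtracting: 8 hours and 42 minutes = 522 minutes
592 - 522 = 70 minutes
= 1 hour and 10 minutes past 12:00 = 1:10

Final answer: 1:10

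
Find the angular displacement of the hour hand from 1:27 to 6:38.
The hour hand moves 0.5 degrees per minute.
Time elapsed: 6:38 - 1:27 = 311 minutes
Angular displacement: 311 x 0.5 = 155.5 degrees

Final answer: 155.5 degrees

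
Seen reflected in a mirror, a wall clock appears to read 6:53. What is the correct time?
Reflection across the vertical (12-6) axis maps a hand at angle A degrees to (360 - A) degrees, which sends a reading of T minutes past 12:00 to (720 - T) minutes past 12:00.
Mirror reads 6:53 = 413 minutes past 12:00.
Actual time: (720 - 413) mod 720 = 307 minutes = 5:07.

Final answer: 5:07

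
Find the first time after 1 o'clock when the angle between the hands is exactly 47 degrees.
At t minutes past 1:00, the hour hand is at 30 x 1 + 0.5t degrees and the minute hand is at 6t degrees.
The smaller angle between them is 47 degrees when |30H - 5.5t| = 47 or |30H - 5.5t| = 313.
With H = 1, solve 30 x 1 - 5.5t = +/- target for each target:
  t = (30 x 1 - 47) / 5.5 = -3.09 (outside (0, 60))
  t = (30 x 1 + 47) / 5.5 = 14
  t = (30 x 1 - 313) / 5.5 = -51.45 (outside (0, 60))
  t = (30 x 1 + 313) / 5.5 = 62.36 (outside (0, 60))
Valid solutions in (0, 60): {14} minutes.
The first occurrence is t = 14 minutes.
The hands form a 47-degree angle at 14 minutes past 1:00.

Final answer: 14 minutes past 1:00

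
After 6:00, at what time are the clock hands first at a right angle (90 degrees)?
At t minutes past 6:00, the hour hand is at 30 x 6 + 0.5t degrees and the minute hand is at 6t degrees.
The smaller angle between them is 90 degrees when |30H - 5.5t| = 90 or |30H - 5.5t| = 270.
With H = 6, solve 30 x 6 - 5.5t = +/- target for each target:
  t = (30 x 6 - 90) / 5.5 = 16.36
  t = (30 x 6 + 90) / 5.5 = 49.09
  t = (30 x 6 - 270) / 5.5 = -16.36 (outside (0, 60))
  t = (30 x 6 + 270) / 5.5 = 81.82 (outside (0, 60))
Valid solutions in (0, 60): {16.36, 49.09} minutes.
First occurrence: t = 16.36 minutes.
The hands are at right angles at 16.36 minutes past 6:00.

Final answer: 16.36 minutes past 6:00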